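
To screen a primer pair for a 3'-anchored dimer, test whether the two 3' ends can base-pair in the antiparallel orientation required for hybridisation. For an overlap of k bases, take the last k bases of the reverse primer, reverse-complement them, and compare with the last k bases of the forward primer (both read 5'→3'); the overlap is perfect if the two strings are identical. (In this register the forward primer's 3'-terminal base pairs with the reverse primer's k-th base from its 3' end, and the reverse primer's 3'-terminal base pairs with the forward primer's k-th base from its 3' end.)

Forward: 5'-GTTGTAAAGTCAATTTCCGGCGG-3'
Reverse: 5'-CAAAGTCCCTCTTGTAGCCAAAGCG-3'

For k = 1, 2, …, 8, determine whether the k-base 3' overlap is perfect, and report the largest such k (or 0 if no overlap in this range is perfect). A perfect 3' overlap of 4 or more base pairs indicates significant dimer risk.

Last 8 bases (5'→3') — forward …TCCGGCGG, reverse …CCAAAGCG.
Reverse complement of the reverse primer's last 8 bases: CGCTTTGG; its first k bases are the reverse complement of the reverse primer's last k bases, so a perfect k-base overlap needs the forward primer's last k bases to equal them.
Comparing (forward last k vs required): k=1: G vs C ✗; k=2: GG vs CG ✗; k=3: CGG vs CGC ✗; k=4: GCGG vs CGCT ✗; k=5: GGCGG vs CGCTT ✗; k=6: CGGCGG vs CGCTTT ✗; k=7: CCGGCGG vs CGCTTTG ✗; k=8: TCCGGCGG vs CGCTTTGG ✗.
No overlap length from 1 to 8 is perfect, so the longest perfect 3' overlap is 0.

Longest perfect overlap: 0 complementary base pairs; below the dimer-risk threshold (threshold 4).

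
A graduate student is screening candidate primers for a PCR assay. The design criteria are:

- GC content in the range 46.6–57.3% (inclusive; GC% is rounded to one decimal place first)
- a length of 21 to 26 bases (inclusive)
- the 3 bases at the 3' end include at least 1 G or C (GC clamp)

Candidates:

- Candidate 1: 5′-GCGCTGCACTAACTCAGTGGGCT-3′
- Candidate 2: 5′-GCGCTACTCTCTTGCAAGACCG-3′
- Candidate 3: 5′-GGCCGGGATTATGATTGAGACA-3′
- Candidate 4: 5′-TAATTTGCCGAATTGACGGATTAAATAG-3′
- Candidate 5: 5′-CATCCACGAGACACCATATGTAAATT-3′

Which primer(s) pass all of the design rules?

Candidate 1 (23 nt, A=4 T=5 G=7 C=7): GC 14/23 = 60.9%, outside 46.6–57.3% ✗; length 23 ✓; 3' end GCT has 2 G/C ✓ — fails.
Candidate 2 (22 nt, A=4 T=5 G=5 C=8): GC 13/22 = 59.1%, outside 46.6–57.3% ✗; length 22 ✓; 3' end CCG has 3 G/C ✓ — fails.
Candidate 3 (22 nt, A=6 T=5 G=8 C=3): GC 11/22 = 50.0% ✓; length 22 ✓; 3' end ACA has 1 G/C ✓ — passes.
Candidate 4 (28 nt, A=10 T=9 G=6 C=3): GC 9/28 = 32.1%, outside 46.6–57.3% ✗; length 28, outside 21–26 ✗; 3' end TAG has 1 G/C ✓ — fails.
Candidate 5 (26 nt, A=10 T=6 G=3 C=7): GC 10/26 = 38.5%, outside 46.6–57.3% ✗; length 26 ✓; 3' end ATT has 0 G/C, need ≥1 ✗ — fails.

Candidate 3 only.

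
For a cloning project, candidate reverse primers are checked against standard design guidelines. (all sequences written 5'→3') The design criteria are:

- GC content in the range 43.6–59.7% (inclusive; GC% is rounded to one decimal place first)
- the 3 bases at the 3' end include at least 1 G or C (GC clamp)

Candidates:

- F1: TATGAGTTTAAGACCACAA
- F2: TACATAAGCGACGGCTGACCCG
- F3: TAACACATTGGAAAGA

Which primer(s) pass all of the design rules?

F1 (19 nt, A=8 T=5 G=3 C=3): GC 6/19 = 31.6%, outside 43.6–59.7% ✗; 3' end CAA has 1 G/C ✓ — fails.
F2 (22 nt, A=6 T=3 G=6 C=7): GC 13/22 = 59.1% ✓; 3' end CCG has 3 G/C ✓ — passes.
F3 (16 nt, A=8 T=3 G=3 C=2): GC 5/16 = 31.3%, outside 43.6–59.7% ✗; 3' end AGA has 1 G/C ✓ — fails.

F2 only.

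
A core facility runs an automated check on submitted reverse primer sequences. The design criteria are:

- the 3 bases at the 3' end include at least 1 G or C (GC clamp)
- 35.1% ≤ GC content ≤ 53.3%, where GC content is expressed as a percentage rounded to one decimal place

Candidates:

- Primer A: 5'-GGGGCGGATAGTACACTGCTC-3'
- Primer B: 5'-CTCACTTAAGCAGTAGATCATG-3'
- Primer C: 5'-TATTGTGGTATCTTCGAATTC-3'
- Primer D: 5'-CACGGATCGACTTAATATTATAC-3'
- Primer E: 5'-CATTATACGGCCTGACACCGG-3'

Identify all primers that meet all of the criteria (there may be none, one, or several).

Primer B only.

Primer A (21 nt, A=4 T=4 G=8 C=5): 3' end CTC has 2 G/C ✓; GC 13/21 = 61.9%, outside 35.1–53.3% ✗ — fails.
Primer B (22 nt, A=7 T=6 G=4 C=5): 3' end ATG has 1 G/C ✓; GC 9/22 = 40.9% ✓ — passes.
Primer C (21 nt, A=4 T=10 G=4 C=3): 3' end TTC has 1 G/C ✓; GC 7/21 = 33.3%, outside 35.1–53.3% ✗ — fails.
Primer D (23 nt, A=8 T=7 G=3 C=5): 3' end TAC has 1 G/C ✓; GC 8/23 = 34.8%, outside 35.1–53.3% ✗ — fails.
Primer E (21 nt, A=5 T=4 G=5 C=7): 3' end CGG has 3 G/C ✓; GC 12/21 = 57.1%, outside 35.1–53.3% ✗ — fails.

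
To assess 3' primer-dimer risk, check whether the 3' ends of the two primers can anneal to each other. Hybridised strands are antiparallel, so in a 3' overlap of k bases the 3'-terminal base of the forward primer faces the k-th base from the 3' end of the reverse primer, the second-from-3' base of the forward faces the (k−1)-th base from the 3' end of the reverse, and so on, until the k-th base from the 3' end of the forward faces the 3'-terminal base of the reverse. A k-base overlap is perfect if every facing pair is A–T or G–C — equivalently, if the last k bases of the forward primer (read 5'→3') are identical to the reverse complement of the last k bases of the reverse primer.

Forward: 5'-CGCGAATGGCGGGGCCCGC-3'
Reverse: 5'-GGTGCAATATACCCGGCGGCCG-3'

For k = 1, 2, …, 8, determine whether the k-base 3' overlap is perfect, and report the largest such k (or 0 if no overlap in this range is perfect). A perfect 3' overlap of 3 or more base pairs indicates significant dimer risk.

Last 8 bases (5'→3') — forward …GGGCCCGC, reverse …GGCGGCCG.
Reverse complement of the reverse primer's last 8 bases: CGGCCGCC; its first k bases are the reverse complement of the reverse primer's last k bases, so a perfect k-base overlap needs the forward primer's last k bases to equal them.
Comparing (forward last k vs required): k=1: C vs C ✓; k=2: GC vs CG ✗; k=3: CGC vs CGG ✗; k=4: CCGC vs CGGC ✗; k=5: CCCGC vs CGGCC ✗; k=6: GCCCGC vs CGGCCG ✗; k=7: GGCCCGC vs CGGCCGC ✗; k=8: GGGCCCGC vs CGGCCGCC ✗.
Only k = 1 is perfect, so the longest perfect 3' overlap is 1.

Longest perfect overlap: 1 complementary base pair; below the dimer-risk threshold (threshold 3).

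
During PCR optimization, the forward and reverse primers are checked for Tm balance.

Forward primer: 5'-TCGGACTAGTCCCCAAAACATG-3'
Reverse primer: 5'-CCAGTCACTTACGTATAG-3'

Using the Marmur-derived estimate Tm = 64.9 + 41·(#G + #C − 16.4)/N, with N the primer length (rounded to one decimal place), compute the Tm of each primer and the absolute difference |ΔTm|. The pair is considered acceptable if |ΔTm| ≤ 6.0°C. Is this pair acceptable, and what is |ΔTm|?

Forward: G+C = 11, N = 22 → Tm = 64.9 + 41·(11 − 16.4)/22 = 54.8°C.
Reverse: G+C = 8, N = 18 → Tm = 64.9 + 41·(8 − 16.4)/18 = 45.8°C.
|ΔTm| = |54.8 − 45.8| = 9.0°C, > 6.0°C.

|ΔTm| = 9.0°C; the pair is not acceptable.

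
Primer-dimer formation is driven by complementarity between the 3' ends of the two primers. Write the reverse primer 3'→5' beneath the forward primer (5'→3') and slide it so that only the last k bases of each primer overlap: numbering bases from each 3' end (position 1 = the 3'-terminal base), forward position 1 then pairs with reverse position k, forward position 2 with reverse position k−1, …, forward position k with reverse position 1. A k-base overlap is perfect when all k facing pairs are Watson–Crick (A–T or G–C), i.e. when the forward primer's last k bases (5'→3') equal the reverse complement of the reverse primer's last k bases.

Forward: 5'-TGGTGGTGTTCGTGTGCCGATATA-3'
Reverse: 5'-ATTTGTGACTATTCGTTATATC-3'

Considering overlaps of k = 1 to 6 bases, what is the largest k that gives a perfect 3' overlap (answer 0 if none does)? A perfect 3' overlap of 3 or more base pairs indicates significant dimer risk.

Last 6 bases (5'→3') — forward …GATATA, reverse …TATATC.
Reverse complement of the reverse primer's last 6 bases: GATATA; its first k bases are the reverse complement of the reverse primer's last k bases, so a perfect k-base overlap needs the forward primer's last k bases to equal them.
Comparing (forward last k vs required): k=1: A vs G ✗; k=2: TA vs GA ✗; k=3: ATA vs GAT ✗; k=4: TATA vs GATA ✗; k=5: ATATA vs GATAT ✗; k=6: GATATA vs GATATA ✓.
Only k = 6 is perfect, so the longest perfect 3' overlap is 6.

Longest perfect overlap: 6 complementary base pairs; significant dimer risk (threshold 3).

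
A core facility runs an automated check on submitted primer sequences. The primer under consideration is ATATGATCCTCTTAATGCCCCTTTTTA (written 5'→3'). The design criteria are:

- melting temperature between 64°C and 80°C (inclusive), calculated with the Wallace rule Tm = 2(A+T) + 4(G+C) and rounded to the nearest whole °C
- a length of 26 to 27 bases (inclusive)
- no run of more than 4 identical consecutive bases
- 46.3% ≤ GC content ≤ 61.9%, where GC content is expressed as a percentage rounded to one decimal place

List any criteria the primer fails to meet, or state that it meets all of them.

Fails: homopolymer run, GC content.

Base counts: A=6, T=12, G=2, C=7 (length 27).
Tm: Tm = 2·18 + 4·9 = 72°C ✓
length: length 27 ✓
homopolymer run: longest run = 5, exceeds 4 ✗
GC content: GC 9/27 = 33.3%, outside 46.3–61.9% ✗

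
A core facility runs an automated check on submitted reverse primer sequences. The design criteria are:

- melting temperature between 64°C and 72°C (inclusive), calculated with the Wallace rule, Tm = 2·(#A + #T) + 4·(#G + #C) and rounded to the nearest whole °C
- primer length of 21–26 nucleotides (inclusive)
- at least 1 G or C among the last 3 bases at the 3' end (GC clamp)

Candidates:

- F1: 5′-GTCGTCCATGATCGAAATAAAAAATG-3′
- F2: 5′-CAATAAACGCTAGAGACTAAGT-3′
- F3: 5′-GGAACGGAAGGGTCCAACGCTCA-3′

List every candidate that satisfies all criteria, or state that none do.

F1 (26 nt, A=11 T=6 G=5 C=4): Tm = 2·17 + 4·9 = 70°C ✓; length 26 ✓; 3' end ATG has 1 G/C ✓ — passes.
F2 (22 nt, A=10 T=4 G=4 C=4): Tm = 2·14 + 4·8 = 60°C, outside 64–72°C ✗; length 22 ✓; 3' end AGT has 1 G/C ✓ — fails.
F3 (23 nt, A=7 T=2 G=8 C=6): Tm = 2·9 + 4·14 = 74°C, outside 64–72°C ✗; length 23 ✓; 3' end TCA has 1 G/C ✓ — fails.

F1 only.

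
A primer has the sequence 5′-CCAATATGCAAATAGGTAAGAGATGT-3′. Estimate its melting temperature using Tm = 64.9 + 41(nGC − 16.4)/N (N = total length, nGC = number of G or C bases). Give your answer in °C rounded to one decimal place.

53.2°C

Base counts: A=11, T=6, G=6, C=3; G+C = 9, N = 26.
Tm = 64.9 + 41·(9 − 16.4)/26 = 64.9 + -303.40/26 = 53.2°C.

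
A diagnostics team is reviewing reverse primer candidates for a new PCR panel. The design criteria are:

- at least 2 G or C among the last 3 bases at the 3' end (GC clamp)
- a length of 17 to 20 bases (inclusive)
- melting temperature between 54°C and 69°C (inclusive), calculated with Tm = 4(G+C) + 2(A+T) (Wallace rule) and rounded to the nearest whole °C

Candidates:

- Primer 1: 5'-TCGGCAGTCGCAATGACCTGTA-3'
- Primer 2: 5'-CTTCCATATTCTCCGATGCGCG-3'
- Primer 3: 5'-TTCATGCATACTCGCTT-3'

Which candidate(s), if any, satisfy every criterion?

None of the candidates satisfy all criteria.

Primer 1 (22 nt, A=5 T=5 G=6 C=6): 3' end GTA has 1 G/C, need ≥2 ✗; length 22, outside 17–20 ✗; Tm = 2·10 + 4·12 = 68°C ✓ — fails.
Primer 2 (22 nt, A=3 T=7 G=4 C=8): 3' end GCG has 3 G/C ✓; length 22, outside 17–20 ✗; Tm = 2·10 + 4·12 = 68°C ✓ — fails.
Primer 3 (17 nt, A=3 T=7 G=2 C=5): 3' end CTT has 1 G/C, need ≥2 ✗; length 17 ✓; Tm = 2·10 + 4·7 = 48°C, outside 54–69°C ✗ — fails.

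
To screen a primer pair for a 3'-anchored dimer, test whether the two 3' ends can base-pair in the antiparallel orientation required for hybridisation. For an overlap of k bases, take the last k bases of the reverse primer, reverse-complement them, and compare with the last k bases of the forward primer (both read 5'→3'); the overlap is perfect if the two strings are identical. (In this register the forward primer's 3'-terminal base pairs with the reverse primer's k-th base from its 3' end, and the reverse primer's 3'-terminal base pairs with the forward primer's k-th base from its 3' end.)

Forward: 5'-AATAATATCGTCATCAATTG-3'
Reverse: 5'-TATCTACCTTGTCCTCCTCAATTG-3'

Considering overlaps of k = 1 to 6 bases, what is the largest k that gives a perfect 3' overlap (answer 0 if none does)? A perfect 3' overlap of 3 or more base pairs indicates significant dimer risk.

Last 6 bases (5'→3') — forward …CAATTG, reverse …CAATTG.
Reverse complement of the reverse primer's last 6 bases: CAATTG; its first k bases are the reverse complement of the reverse primer's last k bases, so a perfect k-base overlap needs the forward primer's last k bases to equal them.
Comparing (forward last k vs required): k=1: G vs C ✗; k=2: TG vs CA ✗; k=3: TTG vs CAA ✗; k=4: ATTG vs CAAT ✗; k=5: AATTG vs CAATT ✗; k=6: CAATTG vs CAATTG ✓.
Only k = 6 is perfect, so the longest perfect 3' overlap is 6.

Longest perfect overlap: 6 complementary base pairs; significant dimer risk (threshold 3).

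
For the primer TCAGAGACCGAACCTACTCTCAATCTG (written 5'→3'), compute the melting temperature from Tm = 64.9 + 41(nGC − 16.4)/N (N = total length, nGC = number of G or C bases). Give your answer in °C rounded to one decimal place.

Base counts: A=8, T=6, G=4, C=9; G+C = 13, N = 27.
Tm = 64.9 + 41·(13 − 16.4)/27 = 64.9 + -139.40/27 = 59.7°C.

59.7°C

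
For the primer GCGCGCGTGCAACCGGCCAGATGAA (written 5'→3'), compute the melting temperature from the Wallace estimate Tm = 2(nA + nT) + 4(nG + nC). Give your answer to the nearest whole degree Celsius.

Base counts: A=6, T=2, G=9, C=8 (length 25).
Tm = 2·(6+2) + 4·(9+8) = 2·8 + 4·17 = 16 + 68 = 84°C.

84°C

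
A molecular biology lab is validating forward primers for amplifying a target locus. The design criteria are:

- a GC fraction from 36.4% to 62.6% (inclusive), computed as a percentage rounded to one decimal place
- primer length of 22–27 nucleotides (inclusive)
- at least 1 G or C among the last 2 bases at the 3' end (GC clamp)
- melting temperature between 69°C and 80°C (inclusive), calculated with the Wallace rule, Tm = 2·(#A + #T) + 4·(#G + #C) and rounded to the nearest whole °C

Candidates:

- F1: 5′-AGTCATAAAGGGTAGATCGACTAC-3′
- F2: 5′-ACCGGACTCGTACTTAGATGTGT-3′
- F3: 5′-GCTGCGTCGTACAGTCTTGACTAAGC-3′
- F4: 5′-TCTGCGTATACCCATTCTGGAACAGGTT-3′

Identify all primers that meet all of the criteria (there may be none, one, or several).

F3 only.

F1 (24 nt, A=9 T=5 G=6 C=4): GC 10/24 = 41.7% ✓; length 24 ✓; 3' end AC has 1 G/C ✓; Tm = 2·14 + 4·10 = 68°C, outside 69–80°C ✗ — fails.
F2 (23 nt, A=5 T=7 G=6 C=5): GC 11/23 = 47.8% ✓; length 23 ✓; 3' end GT has 1 G/C ✓; Tm = 2·12 + 4·11 = 68°C, outside 69–80°C ✗ — fails.
F3 (26 nt, A=5 T=7 G=7 C=7): GC 14/26 = 53.8% ✓; length 26 ✓; 3' end GC has 2 G/C ✓; Tm = 2·12 + 4·14 = 80°C ✓ — passes.
F4 (28 nt, A=6 T=9 G=6 C=7): GC 13/28 = 46.4% ✓; length 28, outside 22–27 ✗; 3' end TT has 0 G/C, need ≥1 ✗; Tm = 2·15 + 4·13 = 82°C, outside 69–80°C ✗ — fails.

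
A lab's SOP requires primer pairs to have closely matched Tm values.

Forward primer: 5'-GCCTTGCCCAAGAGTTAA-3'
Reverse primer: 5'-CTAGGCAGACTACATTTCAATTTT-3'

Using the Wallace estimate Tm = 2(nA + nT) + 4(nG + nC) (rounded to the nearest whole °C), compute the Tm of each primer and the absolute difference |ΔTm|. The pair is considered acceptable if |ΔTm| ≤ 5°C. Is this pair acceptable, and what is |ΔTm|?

|ΔTm| = 10°C; the pair is not acceptable.

Forward: A=5 T=4 G=4 C=5 → Tm = 2·9 + 4·9 = 54°C.
Reverse: A=7 T=9 G=3 C=5 → Tm = 2·16 + 4·8 = 64°C.
|ΔTm| = |54 − 64| = 10°C, > 5°C.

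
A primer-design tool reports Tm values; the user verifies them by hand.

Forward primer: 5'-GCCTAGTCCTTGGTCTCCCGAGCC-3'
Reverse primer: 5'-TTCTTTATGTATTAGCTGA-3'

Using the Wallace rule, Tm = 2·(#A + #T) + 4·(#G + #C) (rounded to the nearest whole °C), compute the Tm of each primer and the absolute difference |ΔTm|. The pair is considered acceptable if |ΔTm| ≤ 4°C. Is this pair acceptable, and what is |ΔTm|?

Forward: A=2 T=6 G=6 C=10 → Tm = 2·8 + 4·16 = 80°C.
Reverse: A=4 T=10 G=3 C=2 → Tm = 2·14 + 4·5 = 48°C.
|ΔTm| = |80 − 48| = 32°C, > 4°C.

|ΔTm| = 32°C; the pair is not acceptable.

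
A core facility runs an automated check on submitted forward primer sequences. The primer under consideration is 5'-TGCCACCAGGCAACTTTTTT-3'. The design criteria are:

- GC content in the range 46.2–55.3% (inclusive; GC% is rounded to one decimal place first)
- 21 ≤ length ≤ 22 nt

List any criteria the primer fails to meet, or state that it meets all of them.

Base counts: A=4, T=7, G=3, C=6 (length 20).
GC content: GC 9/20 = 45.0%, outside 46.2–55.3% ✗
length: length 20, outside 21–22 ✗

Fails: GC content, length.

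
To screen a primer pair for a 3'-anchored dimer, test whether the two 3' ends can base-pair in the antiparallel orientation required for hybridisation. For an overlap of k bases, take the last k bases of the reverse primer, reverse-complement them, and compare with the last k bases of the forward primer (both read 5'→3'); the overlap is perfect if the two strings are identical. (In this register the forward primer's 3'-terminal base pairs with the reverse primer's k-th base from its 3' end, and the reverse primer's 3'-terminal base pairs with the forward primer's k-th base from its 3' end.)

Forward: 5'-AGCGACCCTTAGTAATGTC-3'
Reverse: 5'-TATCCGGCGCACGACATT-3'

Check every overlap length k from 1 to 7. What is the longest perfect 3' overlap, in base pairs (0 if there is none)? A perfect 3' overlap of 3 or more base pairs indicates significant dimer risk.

Longest perfect overlap: 6 complementary base pairs; significant dimer risk (threshold 3).

Last 7 bases (5'→3') — forward …TAATGTC, reverse …CGACATT.
Reverse complement of the reverse primer's last 7 bases: AATGTCG; its first k bases are the reverse complement of the reverse primer's last k bases, so a perfect k-base overlap needs the forward primer's last k bases to equal them.
Comparing (forward last k vs required): k=1: C vs A ✗; k=2: TC vs AA ✗; k=3: GTC vs AAT ✗; k=4: TGTC vs AATG ✗; k=5: ATGTC vs AATGT ✗; k=6: AATGTC vs AATGTC ✓; k=7: TAATGTC vs AATGTCG ✗.
Only k = 6 is perfect, so the longest perfect 3' overlap is 6.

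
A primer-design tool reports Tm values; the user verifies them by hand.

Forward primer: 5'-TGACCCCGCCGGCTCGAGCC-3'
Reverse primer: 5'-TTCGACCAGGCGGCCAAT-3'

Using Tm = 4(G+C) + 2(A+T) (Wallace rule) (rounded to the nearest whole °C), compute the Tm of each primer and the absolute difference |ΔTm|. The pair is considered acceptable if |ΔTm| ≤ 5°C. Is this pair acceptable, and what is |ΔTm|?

|ΔTm| = 14°C; the pair is not acceptable.

Forward: A=2 T=2 G=6 C=10 → Tm = 2·4 + 4·16 = 72°C.
Reverse: A=4 T=3 G=5 C=6 → Tm = 2·7 + 4·11 = 58°C.
|ΔTm| = |72 − 58| = 14°C, > 5°C.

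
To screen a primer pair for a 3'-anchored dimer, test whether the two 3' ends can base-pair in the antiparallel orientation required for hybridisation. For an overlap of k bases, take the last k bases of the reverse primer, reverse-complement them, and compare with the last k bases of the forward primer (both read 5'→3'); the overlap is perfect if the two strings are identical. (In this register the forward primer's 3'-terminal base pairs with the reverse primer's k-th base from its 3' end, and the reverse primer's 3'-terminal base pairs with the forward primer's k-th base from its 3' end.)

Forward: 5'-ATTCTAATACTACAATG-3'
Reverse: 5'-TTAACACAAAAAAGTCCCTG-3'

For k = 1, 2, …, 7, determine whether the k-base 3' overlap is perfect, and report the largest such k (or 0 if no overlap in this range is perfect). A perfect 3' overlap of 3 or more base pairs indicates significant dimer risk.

Last 7 bases (5'→3') — forward …TACAATG, reverse …GTCCCTG.
Reverse complement of the reverse primer's last 7 bases: CAGGGAC; its first k bases are the reverse complement of the reverse primer's last k bases, so a perfect k-base overlap needs the forward primer's last k bases to equal them.
Comparing (forward last k vs required): k=1: G vs C ✗; k=2: TG vs CA ✗; k=3: ATG vs CAG ✗; k=4: AATG vs CAGG ✗; k=5: CAATG vs CAGGG ✗; k=6: ACAATG vs CAGGGA ✗; k=7: TACAATG vs CAGGGAC ✗.
No overlap length from 1 to 7 is perfect, so the longest perfect 3' overlap is 0.

Longest perfect overlap: 0 complementary base pairs; below the dimer-risk threshold (threshold 3).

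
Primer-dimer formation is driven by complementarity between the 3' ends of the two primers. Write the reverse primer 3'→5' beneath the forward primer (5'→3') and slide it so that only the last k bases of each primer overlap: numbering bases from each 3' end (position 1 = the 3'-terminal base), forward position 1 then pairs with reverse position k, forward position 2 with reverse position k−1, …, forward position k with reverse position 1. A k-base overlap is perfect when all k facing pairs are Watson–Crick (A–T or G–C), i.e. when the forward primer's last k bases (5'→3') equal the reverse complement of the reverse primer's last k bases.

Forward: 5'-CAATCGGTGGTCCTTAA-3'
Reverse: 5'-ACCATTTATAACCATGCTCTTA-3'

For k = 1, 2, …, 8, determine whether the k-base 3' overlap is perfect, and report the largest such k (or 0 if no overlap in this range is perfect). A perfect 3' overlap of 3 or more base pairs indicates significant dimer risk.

Longest perfect overlap: 3 complementary base pairs; significant dimer risk (threshold 3).

Last 8 bases (5'→3') — forward …GTCCTTAA, reverse …TGCTCTTA.
Reverse complement of the reverse primer's last 8 bases: TAAGAGCA; its first k bases are the reverse complement of the reverse primer's last k bases, so a perfect k-base overlap needs the forward primer's last k bases to equal them.
Comparing (forward last k vs required): k=1: A vs T ✗; k=2: AA vs TA ✗; k=3: TAA vs TAA ✓; k=4: TTAA vs TAAG ✗; k=5: CTTAA vs TAAGA ✗; k=6: CCTTAA vs TAAGAG ✗; k=7: TCCTTAA vs TAAGAGC ✗; k=8: GTCCTTAA vs TAAGAGCA ✗.
Only k = 3 is perfect, so the longest perfect 3' overlap is 3.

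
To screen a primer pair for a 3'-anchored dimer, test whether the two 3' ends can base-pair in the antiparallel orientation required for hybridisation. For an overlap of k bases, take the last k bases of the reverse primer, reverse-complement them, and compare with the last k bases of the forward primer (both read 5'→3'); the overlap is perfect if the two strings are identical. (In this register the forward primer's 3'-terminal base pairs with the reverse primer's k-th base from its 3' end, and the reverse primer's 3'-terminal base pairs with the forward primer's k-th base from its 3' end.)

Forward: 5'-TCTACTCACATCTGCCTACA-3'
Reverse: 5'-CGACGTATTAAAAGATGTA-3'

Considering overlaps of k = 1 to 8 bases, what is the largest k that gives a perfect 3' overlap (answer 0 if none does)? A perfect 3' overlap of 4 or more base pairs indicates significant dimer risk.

Longest perfect overlap: 4 complementary base pairs; significant dimer risk (threshold 4).

Last 8 bases (5'→3') — forward …TGCCTACA, reverse …AAGATGTA.
Reverse complement of the reverse primer's last 8 bases: TACATCTT; its first k bases are the reverse complement of the reverse primer's last k bases, so a perfect k-base overlap needs the forward primer's last k bases to equal them.
Comparing (forward last k vs required): k=1: A vs T ✗; k=2: CA vs TA ✗; k=3: ACA vs TAC ✗; k=4: TACA vs TACA ✓; k=5: CTACA vs TACAT ✗; k=6: CCTACA vs TACATC ✗; k=7: GCCTACA vs TACATCT ✗; k=8: TGCCTACA vs TACATCTT ✗.
Only k = 4 is perfect, so the longest perfect 3' overlap is 4.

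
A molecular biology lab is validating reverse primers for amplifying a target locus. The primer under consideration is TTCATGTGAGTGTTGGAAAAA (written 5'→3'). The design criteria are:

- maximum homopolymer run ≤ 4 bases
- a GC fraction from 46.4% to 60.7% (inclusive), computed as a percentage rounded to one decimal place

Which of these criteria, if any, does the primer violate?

Base counts: A=7, T=7, G=6, C=1 (length 21).
homopolymer run: longest run = 5, exceeds 4 ✗
GC content: GC 7/21 = 33.3%, outside 46.4–60.7% ✗

Fails: homopolymer run, GC content.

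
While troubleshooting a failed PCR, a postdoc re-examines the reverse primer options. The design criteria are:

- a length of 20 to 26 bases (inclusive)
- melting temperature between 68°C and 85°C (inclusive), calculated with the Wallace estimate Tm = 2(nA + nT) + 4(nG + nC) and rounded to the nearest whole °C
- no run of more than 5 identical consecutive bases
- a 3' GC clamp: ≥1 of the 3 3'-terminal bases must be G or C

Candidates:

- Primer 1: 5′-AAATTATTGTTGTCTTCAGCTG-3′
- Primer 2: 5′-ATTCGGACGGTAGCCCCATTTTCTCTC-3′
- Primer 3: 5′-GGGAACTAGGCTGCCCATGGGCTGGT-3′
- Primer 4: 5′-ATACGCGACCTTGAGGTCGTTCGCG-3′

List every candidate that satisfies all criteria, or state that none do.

Primer 4 only.

Primer 1 (22 nt, A=5 T=10 G=4 C=3): length 22 ✓; Tm = 2·15 + 4·7 = 58°C, outside 68–85°C ✗; longest run = 3 ✓; 3' end CTG has 2 G/C ✓ — fails.
Primer 2 (27 nt, A=4 T=9 G=5 C=9): length 27, outside 20–26 ✗; Tm = 2·13 + 4·14 = 82°C ✓; longest run = 4 ✓; 3' end CTC has 2 G/C ✓ — fails.
Primer 3 (26 nt, A=4 T=5 G=11 C=6): length 26 ✓; Tm = 2·9 + 4·17 = 86°C, outside 68–85°C ✗; longest run = 3 ✓; 3' end GGT has 2 G/C ✓ — fails.
Primer 4 (25 nt, A=4 T=6 G=8 C=7): length 25 ✓; Tm = 2·10 + 4·15 = 80°C ✓; longest run = 2 ✓; 3' end GCG has 3 G/C ✓ — passes.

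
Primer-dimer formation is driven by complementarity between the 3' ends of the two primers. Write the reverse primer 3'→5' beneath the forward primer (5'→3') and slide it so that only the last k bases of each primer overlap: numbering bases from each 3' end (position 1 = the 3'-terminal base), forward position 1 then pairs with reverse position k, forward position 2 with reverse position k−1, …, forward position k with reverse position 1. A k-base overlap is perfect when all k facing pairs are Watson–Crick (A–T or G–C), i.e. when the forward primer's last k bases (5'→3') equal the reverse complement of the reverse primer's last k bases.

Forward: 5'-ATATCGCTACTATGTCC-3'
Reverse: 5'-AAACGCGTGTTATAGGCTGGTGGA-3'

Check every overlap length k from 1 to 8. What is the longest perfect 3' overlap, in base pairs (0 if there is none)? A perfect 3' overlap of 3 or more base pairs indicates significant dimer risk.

Last 8 bases (5'→3') — forward …CTATGTCC, reverse …CTGGTGGA.
Reverse complement of the reverse primer's last 8 bases: TCCACCAG; its first k bases are the reverse complement of the reverse primer's last k bases, so a perfect k-base overlap needs the forward primer's last k bases to equal them.
Comparing (forward last k vs required): k=1: C vs T ✗; k=2: CC vs TC ✗; k=3: TCC vs TCC ✓; k=4: GTCC vs TCCA ✗; k=5: TGTCC vs TCCAC ✗; k=6: ATGTCC vs TCCACC ✗; k=7: TATGTCC vs TCCACCA ✗; k=8: CTATGTCC vs TCCACCAG ✗.
Only k = 3 is perfect, so the longest perfect 3' overlap is 3.

Longest perfect overlap: 3 complementary base pairs; significant dimer risk (threshold 3).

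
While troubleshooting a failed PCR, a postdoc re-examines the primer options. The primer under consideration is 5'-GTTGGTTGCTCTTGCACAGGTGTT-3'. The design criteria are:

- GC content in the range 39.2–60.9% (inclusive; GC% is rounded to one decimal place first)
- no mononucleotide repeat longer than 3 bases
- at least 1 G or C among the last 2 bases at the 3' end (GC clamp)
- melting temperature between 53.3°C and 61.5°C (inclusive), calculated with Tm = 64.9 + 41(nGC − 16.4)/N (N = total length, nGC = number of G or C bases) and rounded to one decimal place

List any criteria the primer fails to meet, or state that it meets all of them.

Base counts: A=2, T=10, G=8, C=4 (length 24).
GC content: GC 12/24 = 50.0% ✓
homopolymer run: longest run = 2 ✓
GC clamp: 3' end TT has 0 G/C, need ≥1 ✗
Tm: Tm = 64.9 + 41·(12 − 16.4)/24 = 57.4°C ✓

Fails: GC clamp.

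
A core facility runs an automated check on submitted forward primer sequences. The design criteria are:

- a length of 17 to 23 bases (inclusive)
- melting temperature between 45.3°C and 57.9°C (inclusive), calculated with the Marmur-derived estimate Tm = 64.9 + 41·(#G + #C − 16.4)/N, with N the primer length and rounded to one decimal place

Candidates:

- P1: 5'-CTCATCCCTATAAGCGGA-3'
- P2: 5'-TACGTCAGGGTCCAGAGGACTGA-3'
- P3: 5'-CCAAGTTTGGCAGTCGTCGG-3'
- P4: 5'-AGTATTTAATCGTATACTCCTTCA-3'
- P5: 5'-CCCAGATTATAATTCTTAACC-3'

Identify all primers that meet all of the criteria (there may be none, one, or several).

P1 (18 nt, A=5 T=4 G=3 C=6): length 18 ✓; Tm = 64.9 + 41·(9 − 16.4)/18 = 48.0°C ✓ — passes.
P2 (23 nt, A=6 T=4 G=8 C=5): length 23 ✓; Tm = 64.9 + 41·(13 − 16.4)/23 = 58.8°C, outside 45.3–57.9°C ✗ — fails.
P3 (20 nt, A=3 T=5 G=7 C=5): length 20 ✓; Tm = 64.9 + 41·(12 − 16.4)/20 = 55.9°C ✓ — passes.
P4 (24 nt, A=7 T=10 G=2 C=5): length 24, outside 17–23 ✗; Tm = 64.9 + 41·(7 − 16.4)/24 = 48.8°C ✓ — fails.
P5 (21 nt, A=7 T=7 G=1 C=6): length 21 ✓; Tm = 64.9 + 41·(7 − 16.4)/21 = 46.5°C ✓ — passes.

P1, P3 and P5.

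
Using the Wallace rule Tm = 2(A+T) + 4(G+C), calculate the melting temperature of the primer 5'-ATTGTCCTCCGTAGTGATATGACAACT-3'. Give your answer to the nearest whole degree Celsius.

76°C

Base counts: A=7, T=9, G=5, C=6 (length 27).
Tm = 2·(7+9) + 4·(5+6) = 2·16 + 4·11 = 32 + 44 = 76°C.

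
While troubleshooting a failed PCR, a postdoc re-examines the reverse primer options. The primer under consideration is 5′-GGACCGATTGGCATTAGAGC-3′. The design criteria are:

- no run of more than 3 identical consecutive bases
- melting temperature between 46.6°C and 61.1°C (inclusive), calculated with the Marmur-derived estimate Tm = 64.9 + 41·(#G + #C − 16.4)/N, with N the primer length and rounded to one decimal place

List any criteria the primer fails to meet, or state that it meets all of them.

Base counts: A=5, T=4, G=7, C=4 (length 20).
homopolymer run: longest run = 2 ✓
Tm: Tm = 64.9 + 41·(11 − 16.4)/20 = 53.8°C ✓

Meets all criteria.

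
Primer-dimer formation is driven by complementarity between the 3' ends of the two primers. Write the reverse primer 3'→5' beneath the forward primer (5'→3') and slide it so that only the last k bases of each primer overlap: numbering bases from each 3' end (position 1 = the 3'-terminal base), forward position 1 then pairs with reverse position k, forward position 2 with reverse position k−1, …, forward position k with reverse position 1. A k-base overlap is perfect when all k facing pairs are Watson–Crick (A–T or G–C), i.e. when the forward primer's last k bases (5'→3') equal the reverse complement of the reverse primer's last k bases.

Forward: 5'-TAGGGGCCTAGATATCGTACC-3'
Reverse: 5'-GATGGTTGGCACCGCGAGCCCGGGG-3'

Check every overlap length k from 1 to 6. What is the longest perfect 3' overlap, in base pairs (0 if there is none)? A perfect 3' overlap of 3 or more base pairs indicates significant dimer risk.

Last 6 bases (5'→3') — forward …CGTACC, reverse …CCGGGG.
Reverse complement of the reverse primer's last 6 bases: CCCCGG; its first k bases are the reverse complement of the reverse primer's last k bases, so a perfect k-base overlap needs the forward primer's last k bases to equal them.
Comparing (forward last k vs required): k=1: C vs C ✓; k=2: CC vs CC ✓; k=3: ACC vs CCC ✗; k=4: TACC vs CCCC ✗; k=5: GTACC vs CCCCG ✗; k=6: CGTACC vs CCCCGG ✗.
Perfect overlaps at k = 1, 2; the largest is 2.

Longest perfect overlap: 2 complementary base pairs; below the dimer-risk threshold (threshold 3).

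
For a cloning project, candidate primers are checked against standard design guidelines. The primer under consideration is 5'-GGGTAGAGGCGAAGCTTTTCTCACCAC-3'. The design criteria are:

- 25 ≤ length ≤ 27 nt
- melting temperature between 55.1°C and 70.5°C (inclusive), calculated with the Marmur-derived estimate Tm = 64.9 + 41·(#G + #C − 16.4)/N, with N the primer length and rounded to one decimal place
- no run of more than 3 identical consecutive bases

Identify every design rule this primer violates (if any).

Fails: homopolymer run.

Base counts: A=6, T=6, G=8, C=7 (length 27).
length: length 27 ✓
Tm: Tm = 64.9 + 41·(15 − 16.4)/27 = 62.8°C ✓
homopolymer run: longest run = 4, exceeds 3 ✗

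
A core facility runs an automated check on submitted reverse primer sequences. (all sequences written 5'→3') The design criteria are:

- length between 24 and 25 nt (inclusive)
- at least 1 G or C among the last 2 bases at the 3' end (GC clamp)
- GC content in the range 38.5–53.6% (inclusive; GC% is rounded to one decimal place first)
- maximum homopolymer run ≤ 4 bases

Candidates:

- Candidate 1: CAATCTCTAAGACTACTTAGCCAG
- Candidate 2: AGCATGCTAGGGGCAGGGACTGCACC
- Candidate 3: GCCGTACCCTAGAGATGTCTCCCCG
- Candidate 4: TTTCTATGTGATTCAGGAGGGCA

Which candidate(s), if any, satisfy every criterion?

Candidate 1 (24 nt, A=8 T=6 G=3 C=7): length 24 ✓; 3' end AG has 1 G/C ✓; GC 10/24 = 41.7% ✓; longest run = 2 ✓ — passes.
Candidate 2 (26 nt, A=6 T=3 G=10 C=7): length 26, outside 24–25 ✗; 3' end CC has 2 G/C ✓; GC 17/26 = 65.4%, outside 38.5–53.6% ✗; longest run = 4 ✓ — fails.
Candidate 3 (25 nt, A=4 T=5 G=6 C=10): length 25 ✓; 3' end CG has 2 G/C ✓; GC 16/25 = 64.0%, outside 38.5–53.6% ✗; longest run = 4 ✓ — fails.
Candidate 4 (23 nt, A=5 T=8 G=7 C=3): length 23, outside 24–25 ✗; 3' end CA has 1 G/C ✓; GC 10/23 = 43.5% ✓; longest run = 3 ✓ — fails.

Candidate 1 only.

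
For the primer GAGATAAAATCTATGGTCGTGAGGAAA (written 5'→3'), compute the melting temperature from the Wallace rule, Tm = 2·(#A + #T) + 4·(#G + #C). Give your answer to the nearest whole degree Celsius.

74°C

Base counts: A=11, T=6, G=8, C=2 (length 27).
Tm = 2·(11+6) + 4·(8+2) = 2·17 + 4·10 = 34 + 40 = 74°C.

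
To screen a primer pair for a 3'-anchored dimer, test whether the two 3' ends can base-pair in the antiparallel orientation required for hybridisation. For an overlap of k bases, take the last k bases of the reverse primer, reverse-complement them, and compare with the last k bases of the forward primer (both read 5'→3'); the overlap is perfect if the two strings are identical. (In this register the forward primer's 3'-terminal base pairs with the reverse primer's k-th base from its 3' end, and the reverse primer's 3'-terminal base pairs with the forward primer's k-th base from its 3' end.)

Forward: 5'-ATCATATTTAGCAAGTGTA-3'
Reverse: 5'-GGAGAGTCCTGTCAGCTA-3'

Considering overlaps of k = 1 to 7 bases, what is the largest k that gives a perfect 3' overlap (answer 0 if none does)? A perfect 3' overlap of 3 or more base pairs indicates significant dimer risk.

Longest perfect overlap: 2 complementary base pairs; below the dimer-risk threshold (threshold 3).

Last 7 bases (5'→3') — forward …AAGTGTA, reverse …TCAGCTA.
Reverse complement of the reverse primer's last 7 bases: TAGCTGA; its first k bases are the reverse complement of the reverse primer's last k bases, so a perfect k-base overlap needs the forward primer's last k bases to equal them.
Comparing (forward last k vs required): k=1: A vs T ✗; k=2: TA vs TA ✓; k=3: GTA vs TAG ✗; k=4: TGTA vs TAGC ✗; k=5: GTGTA vs TAGCT ✗; k=6: AGTGTA vs TAGCTG ✗; k=7: AAGTGTA vs TAGCTGA ✗.
Only k = 2 is perfect, so the longest perfect 3' overlap is 2.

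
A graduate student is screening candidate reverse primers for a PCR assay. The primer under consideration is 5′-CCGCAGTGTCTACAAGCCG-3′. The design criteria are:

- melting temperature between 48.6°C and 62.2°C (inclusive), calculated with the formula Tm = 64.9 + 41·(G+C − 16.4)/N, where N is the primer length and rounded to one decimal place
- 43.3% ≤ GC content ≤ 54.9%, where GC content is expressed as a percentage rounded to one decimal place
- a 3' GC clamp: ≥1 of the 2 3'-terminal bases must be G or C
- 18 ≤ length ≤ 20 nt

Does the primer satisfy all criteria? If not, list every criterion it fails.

Fails: GC content.

Base counts: A=4, T=3, G=5, C=7 (length 19).
Tm: Tm = 64.9 + 41·(12 − 16.4)/19 = 55.4°C ✓
GC content: GC 12/19 = 63.2%, outside 43.3–54.9% ✗
GC clamp: 3' end CG has 2 G/C ✓
length: length 19 ✓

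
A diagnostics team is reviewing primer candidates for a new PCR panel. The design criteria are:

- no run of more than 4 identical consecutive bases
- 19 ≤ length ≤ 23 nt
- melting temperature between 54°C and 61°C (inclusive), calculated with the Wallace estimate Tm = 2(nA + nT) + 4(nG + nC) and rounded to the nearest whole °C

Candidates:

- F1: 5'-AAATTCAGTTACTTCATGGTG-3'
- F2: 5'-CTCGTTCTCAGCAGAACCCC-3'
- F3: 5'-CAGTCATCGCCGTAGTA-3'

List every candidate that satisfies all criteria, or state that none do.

F1 (21 nt, A=6 T=8 G=4 C=3): longest run = 3 ✓; length 21 ✓; Tm = 2·14 + 4·7 = 56°C ✓ — passes.
F2 (20 nt, A=4 T=4 G=3 C=9): longest run = 4 ✓; length 20 ✓; Tm = 2·8 + 4·12 = 64°C, outside 54–61°C ✗ — fails.
F3 (17 nt, A=4 T=4 G=4 C=5): longest run = 2 ✓; length 17, outside 19–23 ✗; Tm = 2·8 + 4·9 = 52°C, outside 54–61°C ✗ — fails.

F1 only.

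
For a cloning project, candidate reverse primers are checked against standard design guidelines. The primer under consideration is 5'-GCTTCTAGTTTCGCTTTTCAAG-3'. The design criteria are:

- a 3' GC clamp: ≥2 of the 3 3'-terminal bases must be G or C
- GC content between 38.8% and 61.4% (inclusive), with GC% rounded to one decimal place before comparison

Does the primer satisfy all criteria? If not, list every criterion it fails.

Base counts: A=3, T=10, G=4, C=5 (length 22).
GC clamp: 3' end AAG has 1 G/C, need ≥2 ✗
GC content: GC 9/22 = 40.9% ✓

Fails: GC clamp.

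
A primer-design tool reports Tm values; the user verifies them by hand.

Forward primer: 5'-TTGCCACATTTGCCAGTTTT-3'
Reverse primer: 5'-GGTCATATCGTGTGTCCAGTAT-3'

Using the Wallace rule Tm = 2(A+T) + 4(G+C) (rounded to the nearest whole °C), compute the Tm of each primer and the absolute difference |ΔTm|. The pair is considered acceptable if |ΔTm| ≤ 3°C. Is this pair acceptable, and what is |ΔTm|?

Forward: A=3 T=9 G=3 C=5 → Tm = 2·12 + 4·8 = 56°C.
Reverse: A=4 T=8 G=6 C=4 → Tm = 2·12 + 4·10 = 64°C.
|ΔTm| = |56 − 64| = 8°C, > 3°C.

|ΔTm| = 8°C; the pair is not acceptable.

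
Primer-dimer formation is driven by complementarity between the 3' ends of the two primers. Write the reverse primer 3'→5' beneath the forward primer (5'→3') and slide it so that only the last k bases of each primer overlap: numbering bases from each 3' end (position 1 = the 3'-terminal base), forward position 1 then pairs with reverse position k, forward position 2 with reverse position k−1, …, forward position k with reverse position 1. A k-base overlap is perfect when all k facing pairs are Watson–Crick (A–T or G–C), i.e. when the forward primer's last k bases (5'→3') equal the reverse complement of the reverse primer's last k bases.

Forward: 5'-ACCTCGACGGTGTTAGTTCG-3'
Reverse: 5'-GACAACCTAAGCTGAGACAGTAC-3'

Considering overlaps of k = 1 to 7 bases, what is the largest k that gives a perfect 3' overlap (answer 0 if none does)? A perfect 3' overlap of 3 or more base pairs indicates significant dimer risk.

Last 7 bases (5'→3') — forward …TAGTTCG, reverse …ACAGTAC.
Reverse complement of the reverse primer's last 7 bases: GTACTGT; its first k bases are the reverse complement of the reverse primer's last k bases, so a perfect k-base overlap needs the forward primer's last k bases to equal them.
Comparing (forward last k vs required): k=1: G vs G ✓; k=2: CG vs GT ✗; k=3: TCG vs GTA ✗; k=4: TTCG vs GTAC ✗; k=5: GTTCG vs GTACT ✗; k=6: AGTTCG vs GTACTG ✗; k=7: TAGTTCG vs GTACTGT ✗.
Only k = 1 is perfect, so the longest perfect 3' overlap is 1.

Longest perfect overlap: 1 complementary base pair; below the dimer-risk threshold (threshold 3).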